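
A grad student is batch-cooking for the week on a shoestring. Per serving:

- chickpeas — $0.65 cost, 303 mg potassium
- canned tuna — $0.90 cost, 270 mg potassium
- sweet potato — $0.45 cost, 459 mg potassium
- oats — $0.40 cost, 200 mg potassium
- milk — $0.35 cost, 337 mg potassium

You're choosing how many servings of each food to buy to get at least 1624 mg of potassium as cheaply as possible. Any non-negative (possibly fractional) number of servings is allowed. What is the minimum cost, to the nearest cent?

$1.59

Cost per mg of potassium: sweet potato $0.0010, milk $0.0010, oats $0.0020, chickpeas $0.0021, canned tuna $0.0033.
With no serving limits, use only sweet potato: 1624 mg / 459 mg = 3.538 servings × $0.45 = $1.59.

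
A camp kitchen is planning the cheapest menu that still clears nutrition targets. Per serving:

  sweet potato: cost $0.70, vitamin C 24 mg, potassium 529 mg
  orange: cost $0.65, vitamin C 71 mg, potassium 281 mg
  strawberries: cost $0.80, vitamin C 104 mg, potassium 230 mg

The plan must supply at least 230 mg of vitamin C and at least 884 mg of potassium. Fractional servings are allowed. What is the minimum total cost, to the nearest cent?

$2.08

An LP optimum is at a vertex; with two nutrient constraints at most two foods are used. Check each candidate.
sweet potato only: max(230/24, 884/529) = 9.583 servings → $6.71.
orange only: max(230/71, 884/281) = 3.239 servings → $2.11.
strawberries only: max(230/104, 884/230) = 3.843 servings → $3.07.
sweet potato + orange with both targets exact would need a negative amount; discard.
sweet potato + strawberries with both tight: 0.7887 servings and 2.03 servings → $2.18.
orange + strawberries with both tight: 3.027 servings and 0.1447 servings → $2.08.
Cheapest feasible corner: $2.08.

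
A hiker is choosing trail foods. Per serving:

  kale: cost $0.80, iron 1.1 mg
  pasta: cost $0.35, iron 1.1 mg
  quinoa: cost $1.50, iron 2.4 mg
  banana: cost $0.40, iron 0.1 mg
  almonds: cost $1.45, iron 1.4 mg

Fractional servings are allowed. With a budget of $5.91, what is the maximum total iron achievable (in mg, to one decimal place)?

18.6 mg

Iron per dollar: pasta 3.143, quinoa 1.6, kale 1.375, almonds 0.9655, banana 0.25.
With no serving limits, spend the whole cost allowance on pasta: $5.91 / $0.35 × 1.1 mg = 18.6 mg.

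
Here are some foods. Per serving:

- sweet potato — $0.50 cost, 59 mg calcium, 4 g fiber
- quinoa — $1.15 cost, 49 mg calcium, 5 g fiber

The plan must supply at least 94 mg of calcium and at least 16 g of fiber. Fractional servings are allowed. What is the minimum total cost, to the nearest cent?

For a min-cost LP with two ≥-constraints, a basic feasible solution has at most two positive variables.
sweet potato only: max(94/59, 16/4) = 4 servings → $2.00.
quinoa only: max(94/49, 16/5) = 3.2 servings → $3.68.
sweet potato + quinoa with both targets exact would need a negative amount; discard.
Cheapest feasible corner: $2.00.

$2.00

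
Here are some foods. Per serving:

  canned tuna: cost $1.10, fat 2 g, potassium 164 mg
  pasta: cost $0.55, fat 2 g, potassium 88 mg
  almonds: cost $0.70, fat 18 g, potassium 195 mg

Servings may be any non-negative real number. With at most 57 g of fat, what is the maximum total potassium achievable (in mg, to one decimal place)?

Potassium per g fat: canned tuna 82, pasta 44, almonds 10.83.
With no serving limits, spend the whole fat allowance on canned tuna: 57 g / 2 g × 164 mg = 4674.0 mg.

4674.0 mg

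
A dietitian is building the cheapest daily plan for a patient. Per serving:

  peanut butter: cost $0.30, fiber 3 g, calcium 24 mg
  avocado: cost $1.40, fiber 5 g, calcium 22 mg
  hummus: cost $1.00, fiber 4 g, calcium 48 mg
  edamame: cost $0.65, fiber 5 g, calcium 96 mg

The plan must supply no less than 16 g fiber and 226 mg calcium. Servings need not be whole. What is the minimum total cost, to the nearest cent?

$1.86

For a min-cost LP with two ≥-constraints, a basic feasible solution has at most two positive variables.
peanut butter only: max(16/3, 226/24) = 9.417 servings → $2.83.
avocado only: max(16/5, 226/22) = 10.27 servings → $14.38.
hummus only: max(16/4, 226/48) = 4.708 servings → $4.71.
edamame only: max(16/5, 226/96) = 3.2 servings → $2.08.
peanut butter + avocado with both targets exact would need a negative amount; discard.
peanut butter + hummus with both targets exact would need a negative amount; discard.
peanut butter + edamame with both tight: 2.417 servings and 1.75 servings → $1.86.
avocado + hummus: the both-tight solution has a negative serving — not a feasible corner.
avocado + edamame with both tight: 1.097 servings and 2.103 servings → $2.90.
hummus + edamame with both tight: 2.819 servings and 0.9444 servings → $3.43.
The minimum over all feasible corners is $1.86.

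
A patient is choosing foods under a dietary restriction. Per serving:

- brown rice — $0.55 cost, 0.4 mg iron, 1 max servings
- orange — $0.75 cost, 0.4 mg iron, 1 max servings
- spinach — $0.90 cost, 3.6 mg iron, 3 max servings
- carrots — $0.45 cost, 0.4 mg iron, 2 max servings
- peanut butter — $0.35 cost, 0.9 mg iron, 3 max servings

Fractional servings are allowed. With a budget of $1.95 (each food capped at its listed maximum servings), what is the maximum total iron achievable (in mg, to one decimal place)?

7.8 mg

Iron per dollar: spinach 4, peanut butter 2.571, carrots 0.8889, brown rice 0.7273, orange 0.5333.
Take 2.167 servings of spinach: spends $1.95, +7.8 mg iron (running total 7.8 mg).
Filling greedily by iron-per-dollar is optimal for one linear limit, giving 7.8 mg.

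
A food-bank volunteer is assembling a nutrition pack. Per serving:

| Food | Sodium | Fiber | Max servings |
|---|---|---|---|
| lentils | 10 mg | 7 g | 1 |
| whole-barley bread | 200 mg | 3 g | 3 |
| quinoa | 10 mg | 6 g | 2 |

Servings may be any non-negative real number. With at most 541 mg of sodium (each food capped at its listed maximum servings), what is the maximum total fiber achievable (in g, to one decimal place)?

26.7 g

Fiber per mg sodium: lentils 0.7, quinoa 0.6, whole-barley bread 0.015.
Take 1 serving of lentils: uses 10 mg sodium, +7.0 g fiber (running total 7.0 g).
Take 2 servings of quinoa: uses 20 mg sodium, +12.0 g fiber (running total 19.0 g).
Take 2.555 servings of whole-barley bread: uses 511 mg sodium, +7.7 g fiber (running total 26.7 g).
Greedy by best ratio exhausts the sodium allowance optimally: 26.7 g.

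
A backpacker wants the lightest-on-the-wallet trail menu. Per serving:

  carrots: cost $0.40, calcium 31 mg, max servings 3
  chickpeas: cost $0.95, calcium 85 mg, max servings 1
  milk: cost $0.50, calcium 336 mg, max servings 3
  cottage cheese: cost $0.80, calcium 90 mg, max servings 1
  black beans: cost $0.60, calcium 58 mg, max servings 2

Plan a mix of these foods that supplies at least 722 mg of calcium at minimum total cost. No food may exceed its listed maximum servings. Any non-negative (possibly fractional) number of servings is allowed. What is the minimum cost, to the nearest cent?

Cost per mg of calcium: milk $0.0015, cottage cheese $0.0089, black beans $0.0103, chickpeas $0.0112, carrots $0.0129.
Take 2.149 servings of milk: +722.0 mg calcium for $1.07 (total $1.07, still need 0.0 mg).
Filling from the cheapest source first is optimal under one linear minimum: $1.07.

$1.07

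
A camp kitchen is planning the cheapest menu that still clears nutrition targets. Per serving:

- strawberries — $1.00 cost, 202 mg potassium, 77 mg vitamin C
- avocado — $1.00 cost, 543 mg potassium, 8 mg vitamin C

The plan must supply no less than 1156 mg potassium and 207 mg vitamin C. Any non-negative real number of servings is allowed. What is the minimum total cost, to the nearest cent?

$3.74

At the optimum either one food covers both requirements or two foods hit both targets exactly; no other combination can be cheaper.
strawberries only: max(1156/202, 207/77) = 5.723 servings → $5.72.
avocado only: max(1156/543, 207/8) = 25.88 servings → $25.88.
strawberries + avocado with both tight: 2.566 servings and 1.174 servings → $3.74.
So the least-cost plan costs $3.74.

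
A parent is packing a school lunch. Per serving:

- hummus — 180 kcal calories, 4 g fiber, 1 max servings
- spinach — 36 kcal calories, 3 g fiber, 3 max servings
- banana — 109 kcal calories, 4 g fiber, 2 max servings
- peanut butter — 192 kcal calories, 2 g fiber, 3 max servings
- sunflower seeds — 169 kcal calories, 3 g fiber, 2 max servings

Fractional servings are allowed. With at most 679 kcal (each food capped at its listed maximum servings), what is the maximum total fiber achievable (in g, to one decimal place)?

24.1 g

Fiber per kcal: spinach 0.08333, banana 0.0367, hummus 0.02222, sunflower seeds 0.01775, peanut butter 0.01042.
Take 3 servings of spinach: uses 108 kcal, +9.0 g fiber (running total 9.0 g).
Take 2 servings of banana: uses 218 kcal, +8.0 g fiber (running total 17.0 g).
Take 1 serving of hummus: uses 180 kcal, +4.0 g fiber (running total 21.0 g).
Take 1.024 servings of sunflower seeds: uses 173 kcal, +3.1 g fiber (running total 24.1 g).
Greedy by best ratio exhausts the calories allowance optimally: 24.1 g.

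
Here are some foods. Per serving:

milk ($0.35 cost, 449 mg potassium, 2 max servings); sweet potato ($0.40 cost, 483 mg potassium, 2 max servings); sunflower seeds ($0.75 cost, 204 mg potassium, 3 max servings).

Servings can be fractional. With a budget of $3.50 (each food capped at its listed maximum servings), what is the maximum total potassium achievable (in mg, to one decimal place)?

2408.0 mg

Potassium per dollar: milk 1283, sweet potato 1208, sunflower seeds 272.
Take 2 servings of milk: spends $0.70, +898.0 mg potassium (running total 898.0 mg).
Take 2 servings of sweet potato: spends $0.80, +966.0 mg potassium (running total 1864.0 mg).
Take 2.667 servings of sunflower seeds: spends $2.00, +544.0 mg potassium (running total 2408.0 mg).
Filling greedily by potassium-per-dollar is optimal for one linear limit, giving 2408.0 mg.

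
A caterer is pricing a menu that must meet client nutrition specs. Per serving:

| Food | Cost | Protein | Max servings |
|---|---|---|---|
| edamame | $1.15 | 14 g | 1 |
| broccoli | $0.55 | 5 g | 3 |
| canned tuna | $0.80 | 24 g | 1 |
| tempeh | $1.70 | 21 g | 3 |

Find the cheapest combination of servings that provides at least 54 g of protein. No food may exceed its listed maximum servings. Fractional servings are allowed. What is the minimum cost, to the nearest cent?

Cost per g of protein: canned tuna $0.0333, tempeh $0.0810, edamame $0.0821, broccoli $0.1100.
Take 1 serving of canned tuna: +24.0 g protein for $0.80 (total $0.80, still need 30.0 g).
Take 1.429 servings of tempeh: +30.0 g protein for $2.43 (total $3.23, still need 0.0 g).
Greedy by cheapest-per-g is optimal for a single linear constraint, so the minimum cost is $3.23.

$3.23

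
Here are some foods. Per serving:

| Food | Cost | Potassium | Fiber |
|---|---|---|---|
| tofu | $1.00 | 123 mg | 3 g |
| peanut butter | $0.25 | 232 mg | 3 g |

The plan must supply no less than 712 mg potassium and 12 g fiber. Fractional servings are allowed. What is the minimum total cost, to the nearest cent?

tofu only: max(712/123, 12/3) = 5.789 servings → $5.79.
peanut butter only: max(712/232, 12/3) = 4 servings → $1.00.
tofu + peanut butter with both tight: 1.982 servings and 2.018 servings → $2.49.
The minimum over all feasible corners is $1.00.

$1.00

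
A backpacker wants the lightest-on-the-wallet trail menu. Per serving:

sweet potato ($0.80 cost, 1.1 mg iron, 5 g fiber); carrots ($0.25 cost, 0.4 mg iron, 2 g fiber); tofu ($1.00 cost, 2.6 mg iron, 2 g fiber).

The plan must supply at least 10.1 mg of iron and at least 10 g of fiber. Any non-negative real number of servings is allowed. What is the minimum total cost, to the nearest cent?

$4.01

Two binding constraints pin down two serving amounts, so the optimal mix uses at most two foods. The candidates are each food alone (scaled to the tighter of iron/fiber) and each pair with both constraints tight.
sweet potato only: max(10.1/1.1, 10/5) = 9.182 servings → $7.35.
carrots only: max(10.1/0.4, 10/2) = 25.25 servings → $6.31.
tofu only: max(10.1/2.6, 10/2) = 5 servings → $5.00.
sweet potato + carrots with both targets exact would need a negative amount; discard.
sweet potato + tofu with both tight: 0.537 servings and 3.657 servings → $4.09.
carrots + tofu with both tight: 1.318 servings and 3.682 servings → $4.01.
The minimum over all feasible corners is $4.01.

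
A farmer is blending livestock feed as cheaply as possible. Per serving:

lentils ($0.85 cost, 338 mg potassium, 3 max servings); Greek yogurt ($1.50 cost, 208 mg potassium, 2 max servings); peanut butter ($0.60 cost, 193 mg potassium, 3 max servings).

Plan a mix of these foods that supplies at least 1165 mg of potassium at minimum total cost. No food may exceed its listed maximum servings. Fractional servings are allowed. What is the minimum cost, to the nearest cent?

$3.02

Cost per mg of potassium: lentils $0.0025, peanut butter $0.0031, Greek yogurt $0.0072.
Take 3 servings of lentils: +1014.0 mg potassium for $2.55 (total $2.55, still need 151.0 mg).
Take 0.7824 servings of peanut butter: +151.0 mg potassium for $0.47 (total $3.02, still need 0.0 mg).
Greedy by cheapest-per-mg is optimal for a single linear constraint, so the minimum cost is $3.02.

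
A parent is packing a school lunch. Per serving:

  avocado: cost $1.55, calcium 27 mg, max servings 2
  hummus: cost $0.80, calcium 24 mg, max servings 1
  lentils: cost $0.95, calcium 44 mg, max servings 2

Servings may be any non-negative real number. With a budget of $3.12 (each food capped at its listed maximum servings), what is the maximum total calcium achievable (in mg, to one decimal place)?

119.3 mg

Calcium per dollar: lentils 46.32, hummus 30, avocado 17.42.
Take 2 servings of lentils: spends $1.90, +88.0 mg calcium (running total 88.0 mg).
Take 1 serving of hummus: spends $0.80, +24.0 mg calcium (running total 112.0 mg).
Take 0.271 servings of avocado: spends $0.42, +7.3 mg calcium (running total 119.3 mg).
Filling greedily by calcium-per-dollar is optimal for one linear limit, giving 119.3 mg.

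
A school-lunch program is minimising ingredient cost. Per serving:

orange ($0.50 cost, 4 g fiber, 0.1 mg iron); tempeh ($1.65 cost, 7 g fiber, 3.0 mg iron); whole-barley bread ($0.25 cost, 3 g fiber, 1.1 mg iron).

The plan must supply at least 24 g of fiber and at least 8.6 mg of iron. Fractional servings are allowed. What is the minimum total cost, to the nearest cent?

orange only: max(24/4, 8.6/0.1) = 86 servings → $43.00.
tempeh only: max(24/7, 8.6/3.0) = 3.429 servings → $5.66.
whole-barley bread only: max(24/3, 8.6/1.1) = 8 servings → $2.00.
orange + tempeh with both tight: 1.044 servings and 2.832 servings → $5.19.
orange + whole-barley bread with both tight: 0.1463 servings and 7.805 servings → $2.02.
tempeh + whole-barley bread: intersection lies outside the first quadrant.
Cheapest feasible corner: $2.00.

$2.00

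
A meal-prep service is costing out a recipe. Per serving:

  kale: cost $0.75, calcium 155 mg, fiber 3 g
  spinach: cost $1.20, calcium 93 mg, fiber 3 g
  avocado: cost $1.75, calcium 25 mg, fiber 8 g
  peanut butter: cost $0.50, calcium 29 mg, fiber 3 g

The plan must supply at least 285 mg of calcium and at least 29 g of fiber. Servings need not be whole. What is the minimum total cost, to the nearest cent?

$4.84

For a min-cost LP with two ≥-constraints, a basic feasible solution has at most two positive variables.
kale only: max(285/155, 29/3) = 9.667 servings → $7.25.
spinach only: max(285/93, 29/3) = 9.667 servings → $11.60.
avocado only: max(285/25, 29/8) = 11.4 servings → $19.95.
peanut butter only: max(285/29, 29/3) = 9.828 servings → $4.91.
kale + spinach: intersection lies outside the first quadrant.
kale + avocado with both tight: 1.335 servings and 3.124 servings → $6.47.
kale + peanut butter with both tight: 0.03704 servings and 9.63 servings → $4.84.
spinach + avocado with both tight: 2.324 servings and 2.753 servings → $7.61.
spinach + peanut butter with both tight: 0.07292 servings and 9.594 servings → $4.88.
avocado + peanut butter: intersection lies outside the first quadrant.
So the least-cost plan costs $4.84.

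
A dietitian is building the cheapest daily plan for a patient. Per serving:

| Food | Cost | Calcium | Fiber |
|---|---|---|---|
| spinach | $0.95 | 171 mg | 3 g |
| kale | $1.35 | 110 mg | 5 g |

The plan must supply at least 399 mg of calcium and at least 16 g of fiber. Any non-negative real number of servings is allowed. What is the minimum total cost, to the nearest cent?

$4.38

Minimising a linear cost over {calcium ≥ 399, fiber ≥ 16, servings ≥ 0} — the optimum is at a vertex, using one or two foods.
spinach only: max(399/171, 16/3) = 5.333 servings → $5.07.
kale only: max(399/110, 16/5) = 3.627 servings → $4.90.
spinach + kale with both tight: 0.4476 servings and 2.931 servings → $4.38.
So the least-cost plan costs $4.38.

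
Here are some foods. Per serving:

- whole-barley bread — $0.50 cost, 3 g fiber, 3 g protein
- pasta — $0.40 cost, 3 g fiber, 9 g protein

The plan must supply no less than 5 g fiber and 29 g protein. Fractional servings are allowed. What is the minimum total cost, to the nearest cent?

$1.29

Compare the cost at each extreme point of the feasible region.
whole-barley bread only: max(5/3, 29/3) = 9.667 servings → $4.83.
pasta only: max(5/3, 29/9) = 3.222 servings → $1.29.
whole-barley bread + pasta: intersection lies outside the first quadrant.
So the least-cost plan costs $1.29.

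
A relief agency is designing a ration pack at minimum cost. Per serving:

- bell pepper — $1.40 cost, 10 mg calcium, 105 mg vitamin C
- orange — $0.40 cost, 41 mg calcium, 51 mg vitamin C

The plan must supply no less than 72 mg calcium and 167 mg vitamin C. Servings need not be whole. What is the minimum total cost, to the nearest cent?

$1.31

bell pepper only: max(72/10, 167/105) = 7.2 servings → $10.08.
orange only: max(72/41, 167/51) = 3.275 servings → $1.31.
bell pepper + orange with both tight: 0.8366 servings and 1.552 servings → $1.79.
So the least-cost plan costs $1.31.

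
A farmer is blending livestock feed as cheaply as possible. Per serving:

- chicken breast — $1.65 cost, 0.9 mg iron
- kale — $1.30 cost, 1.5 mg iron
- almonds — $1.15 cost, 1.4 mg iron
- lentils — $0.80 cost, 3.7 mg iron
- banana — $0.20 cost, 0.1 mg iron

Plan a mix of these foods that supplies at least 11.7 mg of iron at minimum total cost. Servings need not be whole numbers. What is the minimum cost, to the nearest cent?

$2.53

Cost per mg of iron: lentils $0.2162, almonds $0.8214, kale $0.8667, chicken breast $1.8333, banana $2.0000.
With no serving limits, use only lentils: 11.7 mg / 3.7 mg = 3.162 servings × $0.80 = $2.53.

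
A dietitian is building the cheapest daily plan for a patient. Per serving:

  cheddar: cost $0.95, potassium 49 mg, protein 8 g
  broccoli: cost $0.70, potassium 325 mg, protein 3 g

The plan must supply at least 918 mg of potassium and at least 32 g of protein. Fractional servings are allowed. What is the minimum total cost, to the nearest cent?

$4.61

A basic optimal solution has at most two foods positive. Try each food alone and each pair with both targets met exactly.
cheddar only: max(918/49, 32/8) = 18.73 servings → $17.80.
broccoli only: max(918/325, 32/3) = 10.67 servings → $7.47.
cheddar + broccoli with both tight: 3.117 servings and 2.355 servings → $4.61.
Cheapest feasible corner: $4.61.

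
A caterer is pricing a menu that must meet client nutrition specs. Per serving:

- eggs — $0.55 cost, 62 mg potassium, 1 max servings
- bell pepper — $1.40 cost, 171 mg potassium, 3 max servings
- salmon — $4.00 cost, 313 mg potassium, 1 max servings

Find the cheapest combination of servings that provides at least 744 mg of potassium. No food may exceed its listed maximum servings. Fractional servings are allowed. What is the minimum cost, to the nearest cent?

Cost per mg of potassium: bell pepper $0.0082, eggs $0.0089, salmon $0.0128.
Take 3 servings of bell pepper: +513.0 mg potassium for $4.20 (total $4.20, still need 231.0 mg).
Take 1 serving of eggs: +62.0 mg potassium for $0.55 (total $4.75, still need 169.0 mg).
Take 0.5399 servings of salmon: +169.0 mg potassium for $2.16 (total $6.91, still need 0.0 mg).
Greedy by cheapest-per-mg is optimal for a single linear constraint, so the minimum cost is $6.91.

$6.91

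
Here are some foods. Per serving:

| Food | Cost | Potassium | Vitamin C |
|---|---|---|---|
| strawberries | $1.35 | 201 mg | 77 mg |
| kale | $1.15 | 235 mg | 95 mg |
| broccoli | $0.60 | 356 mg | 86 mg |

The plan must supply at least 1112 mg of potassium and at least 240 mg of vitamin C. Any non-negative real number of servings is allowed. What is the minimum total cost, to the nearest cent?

strawberries only: max(1112/201, 240/77) = 5.532 servings → $7.47.
kale only: max(1112/235, 240/95) = 4.732 servings → $5.44.
broccoli only: max(1112/356, 240/86) = 3.124 servings → $1.87.
strawberries + kale: intersection lies outside the first quadrant.
strawberries + broccoli: the both-tight solution has a negative serving — not a feasible corner.
kale + broccoli: the both-tight solution has a negative serving — not a feasible corner.
The minimum over all feasible corners is $1.87.

$1.87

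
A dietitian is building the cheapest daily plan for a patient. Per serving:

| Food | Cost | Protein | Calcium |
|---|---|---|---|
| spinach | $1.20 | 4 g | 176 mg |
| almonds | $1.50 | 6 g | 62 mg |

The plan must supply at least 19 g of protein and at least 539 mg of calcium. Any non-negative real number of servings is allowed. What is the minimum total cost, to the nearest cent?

$5.26

An LP optimum is at a vertex; with two nutrient constraints at most two foods are used. Check each candidate.
spinach only: max(19/4, 539/176) = 4.75 servings → $5.70.
almonds only: max(19/6, 539/62) = 8.694 servings → $13.04.
spinach + almonds with both tight: 2.545 servings and 1.47 servings → $5.26.
Cheapest feasible corner: $5.26.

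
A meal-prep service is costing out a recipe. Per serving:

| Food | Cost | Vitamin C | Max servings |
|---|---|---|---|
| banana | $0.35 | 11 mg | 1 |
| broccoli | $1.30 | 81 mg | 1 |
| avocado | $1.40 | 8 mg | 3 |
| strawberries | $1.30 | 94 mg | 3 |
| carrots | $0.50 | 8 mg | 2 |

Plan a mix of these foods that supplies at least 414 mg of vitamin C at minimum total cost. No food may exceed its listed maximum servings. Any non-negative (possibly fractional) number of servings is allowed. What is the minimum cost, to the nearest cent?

$10.75

Cost per mg of vitamin C: strawberries $0.0138, broccoli $0.0160, banana $0.0318, carrots $0.0625, avocado $0.1750.
Take 3 servings of strawberries: +282.0 mg vitamin C for $3.90 (total $3.90, still need 132.0 mg).
Take 1 serving of broccoli: +81.0 mg vitamin C for $1.30 (total $5.20, still need 51.0 mg).
Take 1 serving of banana: +11.0 mg vitamin C for $0.35 (total $5.55, still need 40.0 mg).
Take 2 servings of carrots: +16.0 mg vitamin C for $1.00 (total $6.55, still need 24.0 mg).
Take 3 servings of avocado: +24.0 mg vitamin C for $4.20 (total $10.75, still need 0.0 mg).
Greedy by cheapest-per-mg is optimal for a single linear constraint, so the minimum cost is $10.75.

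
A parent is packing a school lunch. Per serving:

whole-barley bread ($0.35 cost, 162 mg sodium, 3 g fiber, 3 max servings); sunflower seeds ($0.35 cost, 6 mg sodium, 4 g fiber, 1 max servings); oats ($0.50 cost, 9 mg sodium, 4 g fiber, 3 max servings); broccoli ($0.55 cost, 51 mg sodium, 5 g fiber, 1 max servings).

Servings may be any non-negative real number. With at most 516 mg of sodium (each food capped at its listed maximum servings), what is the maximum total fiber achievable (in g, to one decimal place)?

Fiber per mg sodium: sunflower seeds 0.6667, oats 0.4444, broccoli 0.09804, whole-barley bread 0.01852.
Take 1 serving of sunflower seeds: uses 6 mg sodium, +4.0 g fiber (running total 4.0 g).
Take 3 servings of oats: uses 27 mg sodium, +12.0 g fiber (running total 16.0 g).
Take 1 serving of broccoli: uses 51 mg sodium, +5.0 g fiber (running total 21.0 g).
Take 2.667 servings of whole-barley bread: uses 432 mg sodium, +8.0 g fiber (running total 29.0 g).
Greedy by best ratio exhausts the sodium allowance optimally: 29.0 g.

29.0 g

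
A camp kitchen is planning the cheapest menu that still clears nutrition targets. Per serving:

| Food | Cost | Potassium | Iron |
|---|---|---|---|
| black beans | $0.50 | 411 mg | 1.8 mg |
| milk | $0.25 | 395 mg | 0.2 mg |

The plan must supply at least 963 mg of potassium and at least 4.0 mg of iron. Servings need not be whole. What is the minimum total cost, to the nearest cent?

This is a tiny linear program; its minimum lies at a vertex of the feasible set. List the vertices and price them.
black beans only: max(963/411, 4.0/1.8) = 2.343 servings → $1.17.
milk only: max(963/395, 4.0/0.2) = 20 servings → $5.00.
black beans + milk with both tight: 2.206 servings and 0.1422 servings → $1.14.
Cheapest feasible corner: $1.14.

$1.14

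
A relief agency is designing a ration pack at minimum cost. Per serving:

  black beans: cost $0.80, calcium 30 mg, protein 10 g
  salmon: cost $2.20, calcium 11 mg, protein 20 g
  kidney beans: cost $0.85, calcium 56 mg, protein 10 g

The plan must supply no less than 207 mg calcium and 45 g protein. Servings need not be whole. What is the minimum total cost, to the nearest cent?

$3.74

Check every corner: each single food scaled to meet both minima, and each pair solved so both constraints bind.
black beans only: max(207/30, 45/10) = 6.9 servings → $5.52.
salmon only: max(207/11, 45/20) = 18.82 servings → $41.40.
kidney beans only: max(207/56, 45/10) = 4.5 servings → $3.83.
black beans + salmon with both targets exact would need a negative amount; discard.
black beans + kidney beans with both tight: 1.731 servings and 2.769 servings → $3.74.
salmon + kidney beans with both tight: 0.4455 servings and 3.609 servings → $4.05.
So the least-cost plan costs $3.74.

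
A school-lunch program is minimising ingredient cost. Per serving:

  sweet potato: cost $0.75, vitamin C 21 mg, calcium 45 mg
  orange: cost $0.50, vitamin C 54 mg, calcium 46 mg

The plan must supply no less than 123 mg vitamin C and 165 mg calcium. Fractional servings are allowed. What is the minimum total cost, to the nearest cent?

This is a tiny linear program; its minimum lies at a vertex of the feasible set. List the vertices and price them.
sweet potato only: max(123/21, 165/45) = 5.857 servings → $4.39.
orange only: max(123/54, 165/46) = 3.587 servings → $1.79.
sweet potato + orange with both tight: 2.221 servings and 1.414 servings → $2.37.
So the least-cost plan costs $1.79.

$1.79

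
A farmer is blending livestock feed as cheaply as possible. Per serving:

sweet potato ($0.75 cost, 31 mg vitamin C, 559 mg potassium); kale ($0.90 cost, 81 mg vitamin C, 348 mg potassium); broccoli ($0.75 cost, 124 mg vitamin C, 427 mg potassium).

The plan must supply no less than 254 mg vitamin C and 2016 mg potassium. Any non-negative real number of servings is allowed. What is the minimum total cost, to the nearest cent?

$2.96

sweet potato only: max(254/31, 2016/559) = 8.194 servings → $6.15.
kale only: max(254/81, 2016/348) = 5.793 servings → $5.21.
broccoli only: max(254/124, 2016/427) = 4.721 servings → $3.54.
sweet potato + kale with both tight: 2.172 servings and 2.305 servings → $3.70.
sweet potato + broccoli with both tight: 2.524 servings and 1.417 servings → $2.96.
kale + broccoli with both targets exact would need a negative amount; discard.
Cheapest feasible corner: $2.96.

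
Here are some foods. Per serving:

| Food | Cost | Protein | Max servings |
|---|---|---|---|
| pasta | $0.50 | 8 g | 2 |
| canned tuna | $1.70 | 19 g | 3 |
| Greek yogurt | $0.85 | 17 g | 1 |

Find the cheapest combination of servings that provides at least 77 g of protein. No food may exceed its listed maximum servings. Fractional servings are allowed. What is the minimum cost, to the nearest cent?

$5.79

Cost per g of protein: Greek yogurt $0.0500, pasta $0.0625, canned tuna $0.0895.
Take 1 serving of Greek yogurt: +17.0 g protein for $0.85 (total $0.85, still need 60.0 g).
Take 2 servings of pasta: +16.0 g protein for $1.00 (total $1.85, still need 44.0 g).
Take 2.316 servings of canned tuna: +44.0 g protein for $3.94 (total $5.79, still need 0.0 g).
Filling from the cheapest source first is optimal under one linear minimum: $5.79.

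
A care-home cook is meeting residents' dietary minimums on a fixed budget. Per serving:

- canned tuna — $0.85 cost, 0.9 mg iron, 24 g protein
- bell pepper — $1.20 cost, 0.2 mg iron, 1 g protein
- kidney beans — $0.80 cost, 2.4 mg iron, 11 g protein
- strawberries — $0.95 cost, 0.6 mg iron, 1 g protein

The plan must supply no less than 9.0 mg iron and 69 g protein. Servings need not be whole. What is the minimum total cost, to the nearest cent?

With two linear requirements the optimum uses one or two foods; enumerate the corners.
canned tuna only: max(9.0/0.9, 69/24) = 10 servings → $8.50.
bell pepper only: max(9.0/0.2, 69/1) = 69 servings → $82.80.
kidney beans only: max(9.0/2.4, 69/11) = 6.273 servings → $5.02.
strawberries only: max(9.0/0.6, 69/1) = 69 servings → $65.55.
canned tuna + bell pepper with both tight: 1.231 servings and 39.46 servings → $48.40.
canned tuna + kidney beans with both tight: 1.396 servings and 3.226 servings → $3.77.
canned tuna + strawberries with both tight: 2.4 servings and 11.4 servings → $12.87.
bell pepper + kidney beans with both targets exact would need a negative amount; discard.
bell pepper + strawberries with both targets exact would need a negative amount; discard.
kidney beans + strawberries: intersection lies outside the first quadrant.
The minimum over all feasible corners is $3.77.

$3.77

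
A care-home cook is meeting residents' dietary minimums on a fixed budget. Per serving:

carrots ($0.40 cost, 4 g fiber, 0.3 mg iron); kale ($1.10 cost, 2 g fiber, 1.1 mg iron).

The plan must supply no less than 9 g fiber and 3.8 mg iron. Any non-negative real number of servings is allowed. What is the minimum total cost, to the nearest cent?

$3.86

Two binding constraints pin down two serving amounts, so the optimal mix uses at most two foods. The candidates are each food alone (scaled to the tighter of fiber/iron) and each pair with both constraints tight.
carrots only: max(9/4, 3.8/0.3) = 12.67 servings → $5.07.
kale only: max(9/2, 3.8/1.1) = 4.5 servings → $4.95.
carrots + kale with both tight: 0.6053 servings and 3.289 servings → $3.86.
Cheapest feasible corner: $3.86.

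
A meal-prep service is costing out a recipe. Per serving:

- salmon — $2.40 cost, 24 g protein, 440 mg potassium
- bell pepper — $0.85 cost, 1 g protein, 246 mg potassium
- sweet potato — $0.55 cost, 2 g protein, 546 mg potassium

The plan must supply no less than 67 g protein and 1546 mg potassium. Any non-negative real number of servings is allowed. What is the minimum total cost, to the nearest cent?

$6.92

salmon only: max(67/24, 1546/440) = 3.514 servings → $8.43.
bell pepper only: max(67/1, 1546/246) = 67 servings → $56.95.
sweet potato only: max(67/2, 1546/546) = 33.5 servings → $18.43.
salmon + bell pepper with both tight: 2.734 servings and 1.395 servings → $7.75.
salmon + sweet potato with both tight: 2.74 servings and 0.6237 servings → $6.92.
bell pepper + sweet potato with both targets exact would need a negative amount; discard.
The minimum over all feasible corners is $6.92.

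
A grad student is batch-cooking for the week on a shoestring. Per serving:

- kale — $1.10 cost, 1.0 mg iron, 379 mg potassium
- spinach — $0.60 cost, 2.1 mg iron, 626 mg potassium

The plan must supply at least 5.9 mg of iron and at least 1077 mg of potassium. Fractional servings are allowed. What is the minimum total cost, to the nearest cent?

$1.69

Minimising a linear cost over {iron ≥ 5.9, potassium ≥ 1077, servings ≥ 0} — the optimum is at a vertex, using one or two foods.
kale only: max(5.9/1.0, 1077/379) = 5.9 servings → $6.49.
spinach only: max(5.9/2.1, 1077/626) = 2.81 servings → $1.69.
kale + spinach with both targets exact would need a negative amount; discard.
Cheapest feasible corner: $1.69.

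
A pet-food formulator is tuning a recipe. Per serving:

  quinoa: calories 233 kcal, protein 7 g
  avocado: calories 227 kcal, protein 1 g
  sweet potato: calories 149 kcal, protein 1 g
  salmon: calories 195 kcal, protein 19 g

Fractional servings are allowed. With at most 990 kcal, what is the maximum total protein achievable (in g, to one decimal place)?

Protein per kcal: salmon 0.09744, quinoa 0.03004, sweet potato 0.006711, avocado 0.004405.
With no serving limits, spend the whole calories allowance on salmon: 990 kcal / 195 kcal × 19 g = 96.5 g.

96.5 g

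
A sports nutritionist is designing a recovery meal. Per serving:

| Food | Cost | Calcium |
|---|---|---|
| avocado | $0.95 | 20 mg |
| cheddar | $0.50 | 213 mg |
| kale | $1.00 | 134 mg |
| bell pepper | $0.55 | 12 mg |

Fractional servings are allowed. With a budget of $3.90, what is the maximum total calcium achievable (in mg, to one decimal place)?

Calcium per dollar: cheddar 426, kale 134, bell pepper 21.82, avocado 21.05.
With no serving limits, spend the whole cost allowance on cheddar: $3.90 / $0.50 × 213 mg = 1661.4 mg.

1661.4 mg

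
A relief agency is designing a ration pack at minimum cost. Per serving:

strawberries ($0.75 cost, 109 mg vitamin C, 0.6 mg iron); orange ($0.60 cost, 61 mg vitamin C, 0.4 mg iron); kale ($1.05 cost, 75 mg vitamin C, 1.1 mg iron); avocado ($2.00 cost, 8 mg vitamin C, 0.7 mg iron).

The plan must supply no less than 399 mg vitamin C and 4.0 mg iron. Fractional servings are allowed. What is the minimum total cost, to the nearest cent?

A basic optimal solution has at most two foods positive. Try each food alone and each pair with both targets met exactly.
strawberries only: max(399/109, 4.0/0.6) = 6.667 servings → $5.00.
orange only: max(399/61, 4.0/0.4) = 10 servings → $6.00.
kale only: max(399/75, 4.0/1.1) = 5.32 servings → $5.59.
avocado only: max(399/8, 4.0/0.7) = 49.88 servings → $99.75.
strawberries + orange: the both-tight solution has a negative serving — not a feasible corner.
strawberries + kale with both tight: 1.854 servings and 2.625 servings → $4.15.
strawberries + avocado with both tight: 3.459 servings and 2.75 servings → $8.09.
orange + kale with both tight: 3.744 servings and 2.275 servings → $4.64.
orange + avocado with both tight: 6.261 servings and 2.137 servings → $8.03.
kale + avocado: intersection lies outside the first quadrant.
Cheapest feasible corner: $4.15.

$4.15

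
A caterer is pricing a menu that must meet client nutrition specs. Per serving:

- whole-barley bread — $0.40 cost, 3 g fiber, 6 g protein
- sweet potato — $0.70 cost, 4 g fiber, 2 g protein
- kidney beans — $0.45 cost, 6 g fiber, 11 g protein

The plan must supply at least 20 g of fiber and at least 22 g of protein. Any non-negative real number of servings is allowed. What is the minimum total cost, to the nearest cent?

$1.50

At the optimum either one food covers both requirements or two foods hit both targets exactly; no other combination can be cheaper.
whole-barley bread only: max(20/3, 22/6) = 6.667 servings → $2.67.
sweet potato only: max(20/4, 22/2) = 11 servings → $7.70.
kidney beans only: max(20/6, 22/11) = 3.333 servings → $1.50.
whole-barley bread + sweet potato with both tight: 2.667 servings and 3 servings → $3.17.
whole-barley bread + kidney beans: intersection lies outside the first quadrant.
sweet potato + kidney beans with both tight: 2.75 servings and 1.5 servings → $2.60.
Cheapest feasible corner: $1.50.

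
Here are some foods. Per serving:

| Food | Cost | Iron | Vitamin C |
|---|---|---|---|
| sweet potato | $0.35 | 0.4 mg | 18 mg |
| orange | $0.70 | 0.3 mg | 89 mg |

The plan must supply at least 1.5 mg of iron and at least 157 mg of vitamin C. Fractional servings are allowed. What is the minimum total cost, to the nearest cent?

$1.83

With two linear requirements the optimum uses one or two foods; enumerate the corners.
sweet potato only: max(1.5/0.4, 157/18) = 8.722 servings → $3.05.
orange only: max(1.5/0.3, 157/89) = 5 servings → $3.50.
sweet potato + orange with both tight: 2.861 servings and 1.185 servings → $1.83.
Cheapest feasible corner: $1.83.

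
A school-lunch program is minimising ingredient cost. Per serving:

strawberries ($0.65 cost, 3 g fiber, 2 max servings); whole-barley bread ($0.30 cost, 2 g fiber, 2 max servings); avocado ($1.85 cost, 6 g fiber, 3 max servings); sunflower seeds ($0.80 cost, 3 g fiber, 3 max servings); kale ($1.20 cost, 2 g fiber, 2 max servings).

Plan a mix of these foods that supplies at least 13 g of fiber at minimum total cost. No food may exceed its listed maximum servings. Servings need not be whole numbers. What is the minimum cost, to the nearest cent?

$2.70

Cost per g of fiber: whole-barley bread $0.1500, strawberries $0.2167, sunflower seeds $0.2667, avocado $0.3083, kale $0.6000.
Take 2 servings of whole-barley bread: +4.0 g fiber for $0.60 (total $0.60, still need 9.0 g).
Take 2 servings of strawberries: +6.0 g fiber for $1.30 (total $1.90, still need 3.0 g).
Take 1 serving of sunflower seeds: +3.0 g fiber for $0.80 (total $2.70, still need 0.0 g).
Filling from the cheapest source first is optimal under one linear minimum: $2.70.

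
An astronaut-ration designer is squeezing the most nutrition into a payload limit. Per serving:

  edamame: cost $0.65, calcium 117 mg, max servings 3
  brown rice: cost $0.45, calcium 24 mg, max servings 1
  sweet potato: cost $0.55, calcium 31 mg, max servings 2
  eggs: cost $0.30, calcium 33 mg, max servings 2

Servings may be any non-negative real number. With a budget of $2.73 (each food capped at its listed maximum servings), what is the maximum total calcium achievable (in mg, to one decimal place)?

Calcium per dollar: edamame 180, eggs 110, sweet potato 56.36, brown rice 53.33.
Take 3 servings of edamame: spends $1.95, +351.0 mg calcium (running total 351.0 mg).
Take 2 servings of eggs: spends $0.60, +66.0 mg calcium (running total 417.0 mg).
Take 0.3273 servings of sweet potato: spends $0.18, +10.1 mg calcium (running total 427.1 mg).
Greedy by best ratio exhausts the cost allowance optimally: 427.1 mg.

427.1 mg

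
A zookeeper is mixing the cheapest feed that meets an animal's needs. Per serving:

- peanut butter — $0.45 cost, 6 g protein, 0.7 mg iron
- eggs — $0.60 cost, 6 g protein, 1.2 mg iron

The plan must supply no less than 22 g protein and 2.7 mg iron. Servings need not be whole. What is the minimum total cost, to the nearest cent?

$1.69

At the optimum either one food covers both requirements or two foods hit both targets exactly; no other combination can be cheaper.
peanut butter only: max(22/6, 2.7/0.7) = 3.857 servings → $1.74.
eggs only: max(22/6, 2.7/1.2) = 3.667 servings → $2.20.
peanut butter + eggs with both tight: 3.4 servings and 0.2667 servings → $1.69.
The minimum over all feasible corners is $1.69.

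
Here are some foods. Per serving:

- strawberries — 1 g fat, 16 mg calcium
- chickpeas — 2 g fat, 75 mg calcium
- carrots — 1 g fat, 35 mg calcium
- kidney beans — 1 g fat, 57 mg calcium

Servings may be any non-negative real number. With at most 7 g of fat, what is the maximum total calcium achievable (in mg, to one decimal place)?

Calcium per g fat: kidney beans 57, chickpeas 37.5, carrots 35, strawberries 16.
With no serving limits, spend the whole fat allowance on kidney beans: 7 g / 1 g × 57 mg = 399.0 mg.

399.0 mg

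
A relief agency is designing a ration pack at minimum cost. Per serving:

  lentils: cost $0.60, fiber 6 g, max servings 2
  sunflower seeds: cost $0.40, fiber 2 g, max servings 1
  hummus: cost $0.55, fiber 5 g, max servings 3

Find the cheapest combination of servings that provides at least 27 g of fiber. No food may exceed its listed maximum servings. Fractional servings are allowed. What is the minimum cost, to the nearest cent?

Cost per g of fiber: lentils $0.1000, hummus $0.1100, sunflower seeds $0.2000.
Take 2 servings of lentils: +12.0 g fiber for $1.20 (total $1.20, still need 15.0 g).
Take 3 servings of hummus: +15.0 g fiber for $1.65 (total $2.85, still need 0.0 g).
Greedy by cheapest-per-g is optimal for a single linear constraint, so the minimum cost is $2.85.

$2.85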